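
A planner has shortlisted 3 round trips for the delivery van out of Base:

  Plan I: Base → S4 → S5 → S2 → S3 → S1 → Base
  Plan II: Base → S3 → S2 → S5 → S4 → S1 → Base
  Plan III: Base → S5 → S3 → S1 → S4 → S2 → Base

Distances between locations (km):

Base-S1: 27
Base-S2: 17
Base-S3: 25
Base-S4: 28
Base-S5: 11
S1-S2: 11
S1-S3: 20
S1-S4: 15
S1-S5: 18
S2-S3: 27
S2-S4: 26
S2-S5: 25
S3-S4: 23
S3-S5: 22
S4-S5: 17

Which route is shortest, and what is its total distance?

111 km — Plan III is the shortest.

Plan I: 28 + 17 + 25 + 27 + 20 + 27 = 144
Plan II: 25 + 27 + 25 + 17 + 15 + 27 = 136
Plan III: 11 + 22 + 20 + 15 + 26 + 17 = 111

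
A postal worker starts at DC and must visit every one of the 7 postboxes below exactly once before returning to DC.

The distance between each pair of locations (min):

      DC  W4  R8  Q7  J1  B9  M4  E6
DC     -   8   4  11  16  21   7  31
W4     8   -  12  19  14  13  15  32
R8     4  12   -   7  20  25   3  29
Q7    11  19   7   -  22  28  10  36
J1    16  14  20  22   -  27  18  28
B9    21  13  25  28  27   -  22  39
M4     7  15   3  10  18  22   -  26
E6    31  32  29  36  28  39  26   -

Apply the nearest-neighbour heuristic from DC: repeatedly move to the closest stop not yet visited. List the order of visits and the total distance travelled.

DC → [R8:4 / M4:7 / W4:8 / Q7:11 / J1:16 / B9:21 / E6:31] → R8 (4)
R8 → [M4:3 / Q7:7 / W4:12 / J1:20 / B9:25 / E6:29] → M4 (3)
M4 → [Q7:10 / W4:15 / J1:18 / B9:22 / E6:26] → Q7 (10)
Q7 → [W4:19 / J1:22 / B9:28 / E6:36] → W4 (19)
W4 → [B9:13 / J1:14 / E6:32] → B9 (13)
B9 → [J1:27 / E6:39] → J1 (27)
J1 → [E6:28] → E6 (28)
Return E6→DC: 31.
Total = 4 + 3 + 10 + 19 + 13 + 27 + 28 + 31 = 135.

Nearest-neighbour total = 135 min; route DC → R8 → M4 → Q7 → W4 → B9 → J1 → E6 → DC.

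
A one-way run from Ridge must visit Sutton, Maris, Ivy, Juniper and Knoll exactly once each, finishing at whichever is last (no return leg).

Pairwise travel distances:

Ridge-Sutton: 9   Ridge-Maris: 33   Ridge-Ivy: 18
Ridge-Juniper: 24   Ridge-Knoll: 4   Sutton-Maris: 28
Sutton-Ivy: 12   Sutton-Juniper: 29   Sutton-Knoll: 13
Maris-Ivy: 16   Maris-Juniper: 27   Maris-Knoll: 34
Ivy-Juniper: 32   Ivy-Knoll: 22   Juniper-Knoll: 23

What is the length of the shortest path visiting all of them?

Shortest open route: 72.

There are 5! = 120 possible orderings.
Ridge→Sutton→Maris→Ivy→Juniper→Knoll: 9+28+16+32+23 = 108
Ridge→Sutton→Maris→Ivy→Knoll→Juniper: 9+28+16+22+23 = 98
Ridge→Sutton→Maris→Juniper→Ivy→Knoll: 9+28+27+32+22 = 118
Ridge→Sutton→Maris→Juniper→Knoll→Ivy: 9+28+27+23+22 = 109
Ridge→Sutton→Maris→Knoll→Ivy→Juniper: 9+28+34+22+32 = 125
Ridge→Sutton→Maris→Knoll→Juniper→Ivy: 9+28+34+23+32 = 126
Ridge→Sutton→Ivy→Maris→Juniper→Knoll: 9+12+16+27+23 = 87
Ridge→Sutton→Ivy→Maris→Knoll→Juniper: 9+12+16+34+23 = 94
Ridge→Sutton→Ivy→Juniper→Maris→Knoll: 9+12+32+27+34 = 114
Ridge→Sutton→Ivy→Juniper→Knoll→Maris: 9+12+32+23+34 = 110
Ridge→Sutton→Ivy→Knoll→Maris→Juniper: 9+12+22+34+27 = 104
Ridge→Sutton→Ivy→Knoll→Juniper→Maris: 9+12+22+23+27 = 93
Ridge→Sutton→Juniper→Maris→Ivy→Knoll: 9+29+27+16+22 = 103
Ridge→Sutton→Juniper→Maris→Knoll→Ivy: 9+29+27+34+22 = 121
… (106 more)
Ridge→Knoll→Sutton→Ivy→Maris→Juniper: 4+13+12+16+27 = 72  ← best
The minimum is 72.
One shortest path: Ridge → Knoll → Sutton → Ivy → Maris → Juniper.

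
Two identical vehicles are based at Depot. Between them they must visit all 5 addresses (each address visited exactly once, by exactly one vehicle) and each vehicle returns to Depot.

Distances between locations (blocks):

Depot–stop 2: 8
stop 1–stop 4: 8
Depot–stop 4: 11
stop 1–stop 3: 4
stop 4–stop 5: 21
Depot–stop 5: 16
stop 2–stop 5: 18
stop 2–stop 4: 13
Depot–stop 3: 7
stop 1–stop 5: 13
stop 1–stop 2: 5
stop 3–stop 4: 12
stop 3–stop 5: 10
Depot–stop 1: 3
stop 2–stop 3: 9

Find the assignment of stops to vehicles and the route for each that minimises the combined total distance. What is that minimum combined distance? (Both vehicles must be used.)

Try each way of splitting the stops between the two vehicles (each non-empty) and, for each split, find the best tour for each vehicle:
  {stop 1} + {stop 2, stop 3, stop 4, stop 5}: 6 + 59 = 65
  {stop 2} + {stop 1, stop 3, stop 4, stop 5}: 16 + 49 = 65
  {stop 1, stop 2} + {stop 3, stop 4, stop 5}: 16 + 49 = 65
  {stop 3} + {stop 1, stop 2, stop 4, stop 5}: 14 + 58 = 72
  {stop 1, stop 3} + {stop 2, stop 4, stop 5}: 14 + 58 = 72
  {stop 2, stop 3} + {stop 1, stop 4, stop 5}: 24 + 48 = 72
  … (15 splits in total)
Best: vehicle 1 Depot → stop 1 → Depot = 6; vehicle 2 Depot → stop 2 → stop 3 → stop 5 → stop 4 → Depot = 59; combined 65.

Minimum combined distance: 65 blocks.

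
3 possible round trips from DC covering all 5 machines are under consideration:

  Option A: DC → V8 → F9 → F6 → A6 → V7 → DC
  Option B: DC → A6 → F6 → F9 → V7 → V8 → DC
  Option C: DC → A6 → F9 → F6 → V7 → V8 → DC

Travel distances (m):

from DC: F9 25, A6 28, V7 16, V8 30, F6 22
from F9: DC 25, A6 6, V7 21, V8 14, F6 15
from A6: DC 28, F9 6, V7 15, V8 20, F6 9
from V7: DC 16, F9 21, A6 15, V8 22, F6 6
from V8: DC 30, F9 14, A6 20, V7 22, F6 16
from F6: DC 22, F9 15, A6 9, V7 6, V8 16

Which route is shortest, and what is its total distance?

Option A: 30 + 14 + 15 + 9 + 15 + 16 = 99
Option B: 28 + 9 + 15 + 21 + 22 + 30 = 125
Option C: 28 + 6 + 15 + 6 + 22 + 30 = 107

Shortest is Option A, total 99 m.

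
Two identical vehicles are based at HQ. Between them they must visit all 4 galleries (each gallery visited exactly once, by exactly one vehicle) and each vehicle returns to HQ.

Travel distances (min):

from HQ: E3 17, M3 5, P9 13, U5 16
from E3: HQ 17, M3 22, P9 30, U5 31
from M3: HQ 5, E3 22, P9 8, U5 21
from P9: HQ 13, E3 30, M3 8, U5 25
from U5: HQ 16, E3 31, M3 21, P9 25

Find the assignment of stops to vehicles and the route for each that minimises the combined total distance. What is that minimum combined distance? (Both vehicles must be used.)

88 min — the smallest possible combined total.

Try each way of splitting the stops between the two vehicles (each non-empty) and, for each split, find the best tour for each vehicle:
  {E3} + {M3, P9, U5}: 34 + 54 = 88
  {M3} + {E3, P9, U5}: 10 + 86 = 96
  {E3, M3} + {P9, U5}: 44 + 54 = 98
  {P9} + {E3, M3, U5}: 26 + 74 = 100
  {E3, P9} + {M3, U5}: 60 + 42 = 102
  {M3, P9} + {E3, U5}: 26 + 64 = 90
  … (7 splits in total)
Best: vehicle 1 HQ → E3 → HQ = 34; vehicle 2 HQ → M3 → P9 → U5 → HQ = 54; combined 88.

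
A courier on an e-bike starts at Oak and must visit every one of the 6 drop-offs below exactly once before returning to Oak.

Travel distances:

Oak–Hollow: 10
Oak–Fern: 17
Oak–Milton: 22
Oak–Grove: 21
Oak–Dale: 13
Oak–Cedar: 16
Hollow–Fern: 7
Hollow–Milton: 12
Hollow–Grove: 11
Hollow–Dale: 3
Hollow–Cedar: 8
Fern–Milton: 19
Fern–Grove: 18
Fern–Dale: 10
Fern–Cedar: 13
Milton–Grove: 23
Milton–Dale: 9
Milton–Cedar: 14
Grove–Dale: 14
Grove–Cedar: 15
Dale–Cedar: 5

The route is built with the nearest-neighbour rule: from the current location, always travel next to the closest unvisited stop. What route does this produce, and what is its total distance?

94 along Oak → Hollow → Dale → Cedar → Fern → Grove → Milton → Oak.

From Oak: distances to unvisited — Hollow=10, Dale=13, Cedar=16, Fern=17, Grove=21, Milton=22. Nearest is Hollow (10).
From Hollow: distances to unvisited — Dale=3, Fern=7, Cedar=8, Grove=11, Milton=12. Nearest is Dale (3).
From Dale: distances to unvisited — Cedar=5, Milton=9, Fern=10, Grove=14. Nearest is Cedar (5).
From Cedar: distances to unvisited — Fern=13, Milton=14, Grove=15. Nearest is Fern (13).
From Fern: distances to unvisited — Grove=18, Milton=19. Nearest is Grove (18).
From Grove: distances to unvisited — Milton=23. Nearest is Milton (23).
Return Milton→Oak: 22.
Total = 10 + 3 + 5 + 13 + 18 + 23 + 22 = 94.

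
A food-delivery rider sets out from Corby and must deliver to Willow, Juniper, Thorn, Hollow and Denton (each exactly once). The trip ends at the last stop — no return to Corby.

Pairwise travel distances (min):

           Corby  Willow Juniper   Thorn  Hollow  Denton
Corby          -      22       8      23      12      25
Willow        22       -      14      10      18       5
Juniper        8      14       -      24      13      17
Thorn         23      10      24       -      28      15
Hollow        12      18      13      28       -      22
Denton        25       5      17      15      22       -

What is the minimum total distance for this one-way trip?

There are 5! = 120 possible orderings.
Corby → Willow → Juniper → Thorn → Hollow → Denton: 22+14+24+28+22 = 110
Corby → Willow → Juniper → Thorn → Denton → Hollow: 22+14+24+15+22 = 97
Corby → Willow → Juniper → Hollow → Thorn → Denton: 22+14+13+28+15 = 92
Corby → Willow → Juniper → Hollow → Denton → Thorn: 22+14+13+22+15 = 86
Corby → Willow → Juniper → Denton → Thorn → Hollow: 22+14+17+15+28 = 96
Corby → Willow → Juniper → Denton → Hollow → Thorn: 22+14+17+22+28 = 103
Corby → Willow → Thorn → Juniper → Hollow → Denton: 22+10+24+13+22 = 91
Corby → Willow → Thorn → Juniper → Denton → Hollow: 22+10+24+17+22 = 95
Corby → Willow → Thorn → Hollow → Juniper → Denton: 22+10+28+13+17 = 90
Corby → Willow → Thorn → Hollow → Denton → Juniper: 22+10+28+22+17 = 99
Corby → Willow → Thorn → Denton → Juniper → Hollow: 22+10+15+17+13 = 77
Corby → Willow → Thorn → Denton → Hollow → Juniper: 22+10+15+22+13 = 82
Corby → Willow → Hollow → Juniper → Thorn → Denton: 22+18+13+24+15 = 92
Corby → Willow → Hollow → Juniper → Denton → Thorn: 22+18+13+17+15 = 85
… (106 more)
Corby → Hollow → Juniper → Denton → Willow → Thorn: 12+13+17+5+10 = 57  ← best
The minimum is 57.
One shortest path: Corby → Hollow → Juniper → Denton → Willow → Thorn.

Shortest open route: 57 min.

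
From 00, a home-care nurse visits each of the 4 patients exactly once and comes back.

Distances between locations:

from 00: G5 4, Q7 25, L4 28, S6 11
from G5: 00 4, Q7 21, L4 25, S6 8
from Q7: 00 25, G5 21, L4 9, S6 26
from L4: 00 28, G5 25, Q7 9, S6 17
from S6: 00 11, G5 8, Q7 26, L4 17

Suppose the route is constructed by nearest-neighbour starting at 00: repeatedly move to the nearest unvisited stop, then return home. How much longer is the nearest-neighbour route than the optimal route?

00: G5=4, S6=11, Q7=25, L4=28 ⇒ G5
G5: S6=8, Q7=21, L4=25 ⇒ S6
S6: L4=17, Q7=26 ⇒ L4
L4: Q7=9 ⇒ Q7
NN route 00 → G5 → S6 → L4 → Q7 → 00 costs 63.
Optimal: 00 → G5 → Q7 → L4 → S6 → 00 costs 62 (by enumerating all 12 distinct tours).
Excess = 63 − 62 = 1.

Excess over optimum: 1.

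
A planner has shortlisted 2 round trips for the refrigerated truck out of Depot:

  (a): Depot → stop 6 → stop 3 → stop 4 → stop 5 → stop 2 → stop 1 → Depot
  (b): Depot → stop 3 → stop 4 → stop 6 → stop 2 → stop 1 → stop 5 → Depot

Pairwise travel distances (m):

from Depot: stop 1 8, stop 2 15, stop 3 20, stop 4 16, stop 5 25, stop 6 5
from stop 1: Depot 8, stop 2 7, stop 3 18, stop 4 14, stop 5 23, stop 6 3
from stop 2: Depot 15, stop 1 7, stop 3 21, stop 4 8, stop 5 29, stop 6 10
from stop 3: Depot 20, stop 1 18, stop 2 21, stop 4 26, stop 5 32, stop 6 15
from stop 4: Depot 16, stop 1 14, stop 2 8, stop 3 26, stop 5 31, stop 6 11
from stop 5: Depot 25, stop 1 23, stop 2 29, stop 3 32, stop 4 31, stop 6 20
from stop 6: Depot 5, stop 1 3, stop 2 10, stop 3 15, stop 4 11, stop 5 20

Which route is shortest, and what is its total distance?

121 m — (a) is the shortest.

(a): 5 + 15 + 26 + 31 + 29 + 7 + 8 = 121
(b): 20 + 26 + 11 + 10 + 7 + 23 + 25 = 122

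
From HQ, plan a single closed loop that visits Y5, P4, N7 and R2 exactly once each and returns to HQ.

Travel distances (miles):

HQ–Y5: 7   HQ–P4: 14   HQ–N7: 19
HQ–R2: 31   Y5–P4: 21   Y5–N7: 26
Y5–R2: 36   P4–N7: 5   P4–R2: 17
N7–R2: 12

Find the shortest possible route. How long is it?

74 miles — the shortest possible round trip.

With 4 stops there are 4!/2 = 12 distinct round trips (a route and its reverse cost the same).
HQ→Y5→P4→N7→R2→HQ: 7+21+5+12+31 = 76
HQ→Y5→P4→R2→N7→HQ: 7+21+17+12+19 = 76
HQ→Y5→N7→P4→R2→HQ: 7+26+5+17+31 = 86
HQ→Y5→N7→R2→P4→HQ: 7+26+12+17+14 = 76
HQ→Y5→R2→P4→N7→HQ: 7+36+17+5+19 = 84
HQ→Y5→R2→N7→P4→HQ: 7+36+12+5+14 = 74
HQ→P4→Y5→N7→R2→HQ: 14+21+26+12+31 = 104
HQ→P4→Y5→R2→N7→HQ: 14+21+36+12+19 = 102
HQ→P4→N7→Y5→R2→HQ: 14+5+26+36+31 = 112
HQ→P4→R2→Y5→N7→HQ: 14+17+36+26+19 = 112
HQ→N7→Y5→P4→R2→HQ: 19+26+21+17+31 = 114
HQ→N7→P4→Y5→R2→HQ: 19+5+21+36+31 = 112
The minimum is 74.
One optimal route: HQ → Y5 → R2 → N7 → P4 → HQ (or its reverse).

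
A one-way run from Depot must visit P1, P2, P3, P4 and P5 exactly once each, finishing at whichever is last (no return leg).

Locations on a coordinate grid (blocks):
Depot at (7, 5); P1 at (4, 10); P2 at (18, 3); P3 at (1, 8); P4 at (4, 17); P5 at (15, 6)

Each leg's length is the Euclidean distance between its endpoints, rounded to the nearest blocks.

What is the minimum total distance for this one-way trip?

Minimum one-way distance = 38 blocks.

There are 5! = 120 possible orderings.
Depot - P1 - P2 - P3 - P4 - P5: 6+16+18+9+16 = 65
Depot - P1 - P2 - P3 - P5 - P4: 6+16+18+14+16 = 70
Depot - P1 - P2 - P4 - P3 - P5: 6+16+20+9+14 = 65
Depot - P1 - P2 - P4 - P5 - P3: 6+16+20+16+14 = 72
Depot - P1 - P2 - P5 - P3 - P4: 6+16+4+14+9 = 49
Depot - P1 - P2 - P5 - P4 - P3: 6+16+4+16+9 = 51
Depot - P1 - P3 - P2 - P4 - P5: 6+4+18+20+16 = 64
Depot - P1 - P3 - P2 - P5 - P4: 6+4+18+4+16 = 48
Depot - P1 - P3 - P4 - P2 - P5: 6+4+9+20+4 = 43
Depot - P1 - P3 - P4 - P5 - P2: 6+4+9+16+4 = 39
Depot - P1 - P3 - P5 - P2 - P4: 6+4+14+4+20 = 48
Depot - P1 - P3 - P5 - P4 - P2: 6+4+14+16+20 = 60
Depot - P1 - P4 - P2 - P3 - P5: 6+7+20+18+14 = 65
Depot - P1 - P4 - P2 - P5 - P3: 6+7+20+4+14 = 51
… (106 more)
Depot - P3 - P1 - P4 - P5 - P2: 7+4+7+16+4 = 38  ← best
The minimum is 38.
One shortest path: Depot → P3 → P1 → P4 → P5 → P2.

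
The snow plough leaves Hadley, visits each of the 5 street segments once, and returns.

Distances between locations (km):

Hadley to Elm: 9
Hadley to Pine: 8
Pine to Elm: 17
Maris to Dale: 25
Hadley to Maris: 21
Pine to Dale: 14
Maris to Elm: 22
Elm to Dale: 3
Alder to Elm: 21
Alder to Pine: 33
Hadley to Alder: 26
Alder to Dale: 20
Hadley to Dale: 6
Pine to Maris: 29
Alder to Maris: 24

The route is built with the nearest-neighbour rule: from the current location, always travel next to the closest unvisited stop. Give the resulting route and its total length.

Nearest-neighbour total = 105 km; route Hadley → Dale → Elm → Pine → Maris → Alder → Hadley.

From Hadley: distances to unvisited — Dale=6, Pine=8, Elm=9, Maris=21, Alder=26. Nearest is Dale (6).
From Dale: distances to unvisited — Elm=3, Pine=14, Alder=20, Maris=25. Nearest is Elm (3).
From Elm: distances to unvisited — Pine=17, Alder=21, Maris=22. Nearest is Pine (17).
From Pine: distances to unvisited — Maris=29, Alder=33. Nearest is Maris (29).
From Maris: distances to unvisited — Alder=24. Nearest is Alder (24).
Return Alder→Hadley: 26.
Total = 6 + 3 + 17 + 29 + 24 + 26 = 105.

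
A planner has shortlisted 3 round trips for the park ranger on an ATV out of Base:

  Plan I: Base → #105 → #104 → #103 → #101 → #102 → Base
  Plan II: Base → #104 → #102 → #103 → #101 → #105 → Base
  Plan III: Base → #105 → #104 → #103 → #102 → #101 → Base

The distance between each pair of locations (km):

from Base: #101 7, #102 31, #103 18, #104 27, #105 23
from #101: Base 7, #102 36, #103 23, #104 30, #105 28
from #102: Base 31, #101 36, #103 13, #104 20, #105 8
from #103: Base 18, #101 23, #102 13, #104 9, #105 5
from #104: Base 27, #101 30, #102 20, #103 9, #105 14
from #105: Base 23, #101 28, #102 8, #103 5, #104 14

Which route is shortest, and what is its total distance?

Plan I: 23 + 14 + 9 + 23 + 36 + 31 = 136
Plan II: 27 + 20 + 13 + 23 + 28 + 23 = 134
Plan III: 23 + 14 + 9 + 13 + 36 + 7 = 102

Shortest is Plan III, total 102 km.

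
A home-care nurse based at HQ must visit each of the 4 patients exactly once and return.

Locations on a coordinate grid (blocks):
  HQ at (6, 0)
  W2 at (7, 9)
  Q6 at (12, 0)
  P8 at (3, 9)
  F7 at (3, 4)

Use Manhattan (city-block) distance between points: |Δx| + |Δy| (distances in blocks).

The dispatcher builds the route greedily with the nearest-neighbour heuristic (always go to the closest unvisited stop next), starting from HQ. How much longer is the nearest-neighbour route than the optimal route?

HQ: Q6=6, F7=7, W2=10, P8=12 ⇒ Q6
Q6: F7=13, W2=14, P8=18 ⇒ F7
F7: P8=5, W2=9 ⇒ P8
P8: W2=4 ⇒ W2
NN route HQ → Q6 → F7 → P8 → W2 → HQ costs 38.
Optimal: HQ → Q6 → W2 → P8 → F7 → HQ costs 36 (by enumerating all 12 distinct tours).
Excess = 38 − 36 = 2.

Excess over optimum: 2 blocks.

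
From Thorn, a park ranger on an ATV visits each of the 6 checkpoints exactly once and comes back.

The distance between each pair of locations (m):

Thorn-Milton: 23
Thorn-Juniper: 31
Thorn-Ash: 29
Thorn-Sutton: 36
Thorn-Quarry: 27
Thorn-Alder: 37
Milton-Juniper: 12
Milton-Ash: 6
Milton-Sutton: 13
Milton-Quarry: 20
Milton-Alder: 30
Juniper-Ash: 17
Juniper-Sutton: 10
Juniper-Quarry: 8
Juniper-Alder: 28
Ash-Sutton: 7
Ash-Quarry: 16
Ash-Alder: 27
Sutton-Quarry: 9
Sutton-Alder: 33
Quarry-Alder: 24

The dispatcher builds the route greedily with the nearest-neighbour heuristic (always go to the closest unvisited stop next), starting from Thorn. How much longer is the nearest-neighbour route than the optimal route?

From Thorn: Milton=23, Quarry=27, Ash=29, Juniper=31, Sutton=36, Alder=37 → choose Milton (23).
From Milton: Ash=6, Juniper=12, Sutton=13, Quarry=20, Alder=30 → choose Ash (6).
From Ash: Sutton=7, Quarry=16, Juniper=17, Alder=27 → choose Sutton (7).
From Sutton: Quarry=9, Juniper=10, Alder=33 → choose Quarry (9).
From Quarry: Juniper=8, Alder=24 → choose Juniper (8).
From Juniper: Alder=28 → choose Alder (28).
NN route Thorn → Milton → Ash → Sutton → Quarry → Juniper → Alder → Thorn costs 118.
Optimal: Thorn → Milton → Ash → Sutton → Juniper → Quarry → Alder → Thorn costs 115 (by enumerating all 360 distinct tours).
Excess = 118 − 115 = 3.

The nearest-neighbour route is 3 m longer than optimal.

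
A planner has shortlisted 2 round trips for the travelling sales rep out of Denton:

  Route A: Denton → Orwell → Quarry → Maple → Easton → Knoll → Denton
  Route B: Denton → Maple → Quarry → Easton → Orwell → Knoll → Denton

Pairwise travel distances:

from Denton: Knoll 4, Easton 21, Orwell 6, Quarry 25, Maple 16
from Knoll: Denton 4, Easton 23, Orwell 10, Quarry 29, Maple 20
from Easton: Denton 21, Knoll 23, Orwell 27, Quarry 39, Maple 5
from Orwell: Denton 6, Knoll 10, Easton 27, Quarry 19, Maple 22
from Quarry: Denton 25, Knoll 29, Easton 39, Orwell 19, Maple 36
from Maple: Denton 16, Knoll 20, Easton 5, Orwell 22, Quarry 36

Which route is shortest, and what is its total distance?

Route A: 6 + 19 + 36 + 5 + 23 + 4 = 93
Route B: 16 + 36 + 39 + 27 + 10 + 4 = 132

Shortest is Route A, total 93.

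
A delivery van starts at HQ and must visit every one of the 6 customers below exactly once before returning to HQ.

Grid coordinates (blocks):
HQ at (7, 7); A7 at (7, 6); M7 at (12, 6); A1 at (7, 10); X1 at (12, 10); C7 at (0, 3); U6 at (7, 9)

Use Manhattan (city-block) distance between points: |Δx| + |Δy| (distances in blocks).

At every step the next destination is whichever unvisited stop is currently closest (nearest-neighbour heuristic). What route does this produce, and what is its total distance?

HQ → [A7:1 / U6:2 / A1:3 / M7:6 / X1:8 / C7:11] → A7 (1)
A7 → [U6:3 / A1:4 / M7:5 / X1:9 / C7:10] → U6 (3)
U6 → [A1:1 / X1:6 / M7:8 / C7:13] → A1 (1)
A1 → [X1:5 / M7:9 / C7:14] → X1 (5)
X1 → [M7:4 / C7:19] → M7 (4)
M7 → [C7:15] → C7 (15)
Return C7→HQ: 11.
Total = 1 + 3 + 1 + 5 + 4 + 15 + 11 = 40.

40 blocks along HQ → A7 → U6 → A1 → X1 → M7 → C7 → HQ.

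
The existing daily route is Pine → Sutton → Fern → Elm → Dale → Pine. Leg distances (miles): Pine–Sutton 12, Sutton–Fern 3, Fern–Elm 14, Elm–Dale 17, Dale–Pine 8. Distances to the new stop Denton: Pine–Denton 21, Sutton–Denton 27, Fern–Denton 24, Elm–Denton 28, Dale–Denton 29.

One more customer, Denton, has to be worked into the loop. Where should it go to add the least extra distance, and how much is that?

Adding 36 miles by placing Denton on the Pine–Sutton leg.

Insertion cost between consecutive stops i–j is d(i,Denton) + d(Denton,j) − d(i,j):
  between Pine and Sutton: 21 + 27 − 12 = 36
  between Sutton and Fern: 27 + 24 − 3 = 48
  between Fern and Elm: 24 + 28 − 14 = 38
  between Elm and Dale: 28 + 29 − 17 = 40
  between Dale and Pine: 29 + 21 − 8 = 42
Cheapest insertion is between Pine and Sutton, adding 36.
New total = 54 + 36 = 90.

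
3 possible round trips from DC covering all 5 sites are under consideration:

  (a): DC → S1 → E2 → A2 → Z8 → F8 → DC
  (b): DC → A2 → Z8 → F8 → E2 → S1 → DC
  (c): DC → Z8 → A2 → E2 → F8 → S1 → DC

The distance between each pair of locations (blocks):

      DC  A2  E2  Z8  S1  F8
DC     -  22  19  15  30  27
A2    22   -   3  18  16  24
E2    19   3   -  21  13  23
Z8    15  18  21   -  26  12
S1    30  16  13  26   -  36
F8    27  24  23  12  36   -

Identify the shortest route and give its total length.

(a): 30 + 13 + 3 + 18 + 12 + 27 = 103
(b): 22 + 18 + 12 + 23 + 13 + 30 = 118
(c): 15 + 18 + 3 + 23 + 36 + 30 = 125

Shortest is (a), total 103 blocks.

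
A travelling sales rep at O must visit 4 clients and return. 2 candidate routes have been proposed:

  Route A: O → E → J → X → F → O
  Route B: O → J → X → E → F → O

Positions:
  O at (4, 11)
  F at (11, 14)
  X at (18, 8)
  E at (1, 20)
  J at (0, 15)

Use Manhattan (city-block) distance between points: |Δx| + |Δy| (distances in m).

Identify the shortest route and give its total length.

Route A: 12 + 6 + 25 + 13 + 10 = 66
Route B: 8 + 25 + 29 + 16 + 10 = 88

Shortest is Route A, total 66 m.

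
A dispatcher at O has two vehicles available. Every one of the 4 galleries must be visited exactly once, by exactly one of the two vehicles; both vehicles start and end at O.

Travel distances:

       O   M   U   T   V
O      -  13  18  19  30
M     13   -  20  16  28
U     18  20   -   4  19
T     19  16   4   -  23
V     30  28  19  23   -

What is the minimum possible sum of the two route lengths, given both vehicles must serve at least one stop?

Minimum combined distance: 98.

Check every non-empty split of the stops between the two vehicles; for each half take its own optimal tour:
  {M} + {U, T, V}: 26 + 72 = 98
  {U} + {M, T, V}: 36 + 82 = 118
  {M, U} + {T, V}: 51 + 72 = 123
  {T} + {M, U, V}: 38 + 78 = 116
  {M, T} + {U, V}: 48 + 67 = 115
  {U, T} + {M, V}: 41 + 71 = 112
  … (7 splits in total)
Best: vehicle 1 O → M → O = 26; vehicle 2 O → T → U → V → O = 72; combined 98.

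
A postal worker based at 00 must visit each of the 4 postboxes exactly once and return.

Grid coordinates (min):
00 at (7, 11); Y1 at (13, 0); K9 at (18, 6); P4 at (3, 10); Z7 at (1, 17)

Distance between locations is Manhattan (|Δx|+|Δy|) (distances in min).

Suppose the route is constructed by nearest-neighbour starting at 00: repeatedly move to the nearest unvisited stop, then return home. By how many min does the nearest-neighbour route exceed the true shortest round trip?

Excess over optimum: 2 min.

00: P4=5, Z7=12, K9=16, Y1=17 ⇒ P4
P4: Z7=9, K9=19, Y1=20 ⇒ Z7
Z7: K9=28, Y1=29 ⇒ K9
K9: Y1=11 ⇒ Y1
NN route 00 → P4 → Z7 → K9 → Y1 → 00 costs 70.
Optimal: 00 → Y1 → K9 → P4 → Z7 → 00 costs 68 (by enumerating all 12 distinct tours).
Excess = 70 − 68 = 2.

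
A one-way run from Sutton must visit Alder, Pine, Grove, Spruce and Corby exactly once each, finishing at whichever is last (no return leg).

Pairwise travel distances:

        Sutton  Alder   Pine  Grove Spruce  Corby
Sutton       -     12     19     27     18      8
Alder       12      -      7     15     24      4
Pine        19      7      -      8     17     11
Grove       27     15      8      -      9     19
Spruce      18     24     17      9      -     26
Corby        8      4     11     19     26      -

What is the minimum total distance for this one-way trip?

There are 5! = 120 possible orderings.
Sutton - Alder - Pine - Grove - Spruce - Corby: 12+7+8+9+26 = 62
Sutton - Alder - Pine - Grove - Corby - Spruce: 12+7+8+19+26 = 72
Sutton - Alder - Pine - Spruce - Grove - Corby: 12+7+17+9+19 = 64
Sutton - Alder - Pine - Spruce - Corby - Grove: 12+7+17+26+19 = 81
Sutton - Alder - Pine - Corby - Grove - Spruce: 12+7+11+19+9 = 58
Sutton - Alder - Pine - Corby - Spruce - Grove: 12+7+11+26+9 = 65
Sutton - Alder - Grove - Pine - Spruce - Corby: 12+15+8+17+26 = 78
Sutton - Alder - Grove - Pine - Corby - Spruce: 12+15+8+11+26 = 72
Sutton - Alder - Grove - Spruce - Pine - Corby: 12+15+9+17+11 = 64
Sutton - Alder - Grove - Spruce - Corby - Pine: 12+15+9+26+11 = 73
Sutton - Alder - Grove - Corby - Pine - Spruce: 12+15+19+11+17 = 74
Sutton - Alder - Grove - Corby - Spruce - Pine: 12+15+19+26+17 = 89
Sutton - Alder - Spruce - Pine - Grove - Corby: 12+24+17+8+19 = 80
Sutton - Alder - Spruce - Pine - Corby - Grove: 12+24+17+11+19 = 83
… (106 more)
Sutton - Corby - Alder - Pine - Grove - Spruce: 8+4+7+8+9 = 36  ← best
The minimum is 36.
One shortest path: Sutton → Corby → Alder → Pine → Grove → Spruce.

Shortest open route: 36.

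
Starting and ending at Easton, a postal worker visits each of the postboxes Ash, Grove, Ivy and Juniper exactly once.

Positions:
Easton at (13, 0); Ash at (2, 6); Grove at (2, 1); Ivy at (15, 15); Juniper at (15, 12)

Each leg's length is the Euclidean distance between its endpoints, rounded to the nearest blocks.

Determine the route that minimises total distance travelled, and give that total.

47 blocks — the shortest possible round trip.

There are 12 distinct closed tours to check (reversals are equivalent).
Easton-Ash-Grove-Ivy-Juniper-Easton: 13+5+19+3+12 = 52
Easton-Ash-Grove-Juniper-Ivy-Easton: 13+5+17+3+15 = 53
Easton-Ash-Ivy-Grove-Juniper-Easton: 13+16+19+17+12 = 77
Easton-Ash-Ivy-Juniper-Grove-Easton: 13+16+3+17+11 = 60
Easton-Ash-Juniper-Grove-Ivy-Easton: 13+14+17+19+15 = 78
Easton-Ash-Juniper-Ivy-Grove-Easton: 13+14+3+19+11 = 60
Easton-Grove-Ash-Ivy-Juniper-Easton: 11+5+16+3+12 = 47
Easton-Grove-Ash-Juniper-Ivy-Easton: 11+5+14+3+15 = 48
Easton-Grove-Ivy-Ash-Juniper-Easton: 11+19+16+14+12 = 72
Easton-Grove-Juniper-Ash-Ivy-Easton: 11+17+14+16+15 = 73
Easton-Ivy-Ash-Grove-Juniper-Easton: 15+16+5+17+12 = 65
Easton-Ivy-Grove-Ash-Juniper-Easton: 15+19+5+14+12 = 65
The minimum is 47.
One optimal route: Easton → Grove → Ash → Ivy → Juniper → Easton (or its reverse).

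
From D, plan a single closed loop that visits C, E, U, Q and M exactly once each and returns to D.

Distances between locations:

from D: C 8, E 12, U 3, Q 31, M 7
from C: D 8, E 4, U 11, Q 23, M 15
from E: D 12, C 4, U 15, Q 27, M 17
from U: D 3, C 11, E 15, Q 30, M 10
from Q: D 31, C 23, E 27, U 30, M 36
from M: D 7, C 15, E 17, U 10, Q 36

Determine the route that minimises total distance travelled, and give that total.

84 — the shortest possible round trip.

D → C → E → U → Q → M → D: 8+4+15+30+36+7 = 100
D → C → E → U → M → Q → D: 8+4+15+10+36+31 = 104
D → C → E → Q → U → M → D: 8+4+27+30+10+7 = 86
D → C → E → Q → M → U → D: 8+4+27+36+10+3 = 88
D → C → E → M → U → Q → D: 8+4+17+10+30+31 = 100
D → C → E → M → Q → U → D: 8+4+17+36+30+3 = 98
D → C → U → E → Q → M → D: 8+11+15+27+36+7 = 104
D → C → U → E → M → Q → D: 8+11+15+17+36+31 = 118
D → C → U → Q → E → M → D: 8+11+30+27+17+7 = 100
D → C → U → Q → M → E → D: 8+11+30+36+17+12 = 114
D → C → U → M → E → Q → D: 8+11+10+17+27+31 = 104
D → C → U → M → Q → E → D: 8+11+10+36+27+12 = 104
D → C → Q → E → U → M → D: 8+23+27+15+10+7 = 90
D → C → Q → E → M → U → D: 8+23+27+17+10+3 = 88
… (46 more)
D → U → Q → C → E → M → D: 3+30+23+4+17+7 = 84  ← best
The minimum is 84.
One optimal route: D → U → Q → C → E → M → D (or its reverse).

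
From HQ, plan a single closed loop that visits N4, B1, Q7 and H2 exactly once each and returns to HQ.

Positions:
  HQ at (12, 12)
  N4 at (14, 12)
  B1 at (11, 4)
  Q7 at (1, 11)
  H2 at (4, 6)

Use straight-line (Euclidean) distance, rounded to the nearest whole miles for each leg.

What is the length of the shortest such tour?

Shortest round trip = 35 miles.

HQ → N4 → B1 → Q7 → H2 → HQ: 2+9+12+6+10 = 39
HQ → N4 → B1 → H2 → Q7 → HQ: 2+9+7+6+11 = 35
HQ → N4 → Q7 → B1 → H2 → HQ: 2+13+12+7+10 = 44
HQ → N4 → Q7 → H2 → B1 → HQ: 2+13+6+7+8 = 36
HQ → N4 → H2 → B1 → Q7 → HQ: 2+12+7+12+11 = 44
HQ → N4 → H2 → Q7 → B1 → HQ: 2+12+6+12+8 = 40
HQ → B1 → N4 → Q7 → H2 → HQ: 8+9+13+6+10 = 46
HQ → B1 → N4 → H2 → Q7 → HQ: 8+9+12+6+11 = 46
HQ → B1 → Q7 → N4 → H2 → HQ: 8+12+13+12+10 = 55
HQ → B1 → H2 → N4 → Q7 → HQ: 8+7+12+13+11 = 51
HQ → Q7 → N4 → B1 → H2 → HQ: 11+13+9+7+10 = 50
HQ → Q7 → B1 → N4 → H2 → HQ: 11+12+9+12+10 = 54
The minimum is 35.
One optimal route: HQ → N4 → B1 → H2 → Q7 → HQ (or its reverse).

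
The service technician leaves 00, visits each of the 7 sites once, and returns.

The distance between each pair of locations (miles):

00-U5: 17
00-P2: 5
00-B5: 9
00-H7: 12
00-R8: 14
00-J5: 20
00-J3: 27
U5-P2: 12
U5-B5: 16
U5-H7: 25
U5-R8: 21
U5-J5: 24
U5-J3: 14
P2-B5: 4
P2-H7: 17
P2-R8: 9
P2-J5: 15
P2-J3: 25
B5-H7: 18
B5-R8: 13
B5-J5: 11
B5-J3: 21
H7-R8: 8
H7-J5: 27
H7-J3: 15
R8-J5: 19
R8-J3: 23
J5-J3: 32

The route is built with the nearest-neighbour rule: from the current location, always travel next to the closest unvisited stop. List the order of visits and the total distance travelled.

At 00 the remaining stops are P2 5, B5 9, H7 12, R8 14, U5 17, J5 20, J3 27; go to P2.
At P2 the remaining stops are B5 4, R8 9, U5 12, J5 15, H7 17, J3 25; go to B5.
At B5 the remaining stops are J5 11, R8 13, U5 16, H7 18, J3 21; go to J5.
At J5 the remaining stops are R8 19, U5 24, H7 27, J3 32; go to R8.
At R8 the remaining stops are H7 8, U5 21, J3 23; go to H7.
At H7 the remaining stops are J3 15, U5 25; go to J3.
At J3 the remaining stops are U5 14; go to U5.
Return U5→00: 17.
Total = 5 + 4 + 11 + 19 + 8 + 15 + 14 + 17 = 93.

Total distance 93 miles via the nearest-neighbour route 00 → P2 → B5 → J5 → R8 → H7 → J3 → U5 → 00.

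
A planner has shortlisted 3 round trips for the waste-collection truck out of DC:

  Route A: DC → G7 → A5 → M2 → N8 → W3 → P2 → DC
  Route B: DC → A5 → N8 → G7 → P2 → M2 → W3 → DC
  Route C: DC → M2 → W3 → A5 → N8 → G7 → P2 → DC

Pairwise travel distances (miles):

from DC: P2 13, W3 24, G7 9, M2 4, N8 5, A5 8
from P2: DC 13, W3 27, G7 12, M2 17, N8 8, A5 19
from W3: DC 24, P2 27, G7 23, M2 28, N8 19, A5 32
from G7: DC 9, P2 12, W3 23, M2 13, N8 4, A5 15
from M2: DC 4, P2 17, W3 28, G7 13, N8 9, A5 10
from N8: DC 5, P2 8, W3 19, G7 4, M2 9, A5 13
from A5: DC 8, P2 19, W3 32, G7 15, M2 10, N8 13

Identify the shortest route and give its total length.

Shortest is Route A, total 102 miles.

Route A: 9 + 15 + 10 + 9 + 19 + 27 + 13 = 102
Route B: 8 + 13 + 4 + 12 + 17 + 28 + 24 = 106
Route C: 4 + 28 + 32 + 13 + 4 + 12 + 13 = 106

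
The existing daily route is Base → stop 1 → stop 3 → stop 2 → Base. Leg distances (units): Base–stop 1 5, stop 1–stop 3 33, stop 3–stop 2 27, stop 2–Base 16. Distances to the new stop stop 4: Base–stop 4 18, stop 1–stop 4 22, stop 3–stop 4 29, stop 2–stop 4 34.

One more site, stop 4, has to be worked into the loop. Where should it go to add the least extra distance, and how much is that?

Adding 18 by placing stop 4 on the stop 1–stop 3 leg.

Insertion cost between consecutive stops i–j is d(i,stop 4) + d(stop 4,j) − d(i,j):
  between Base and stop 1: 18 + 22 − 5 = 35
  between stop 1 and stop 3: 22 + 29 − 33 = 18
  between stop 3 and stop 2: 29 + 34 − 27 = 36
  between stop 2 and Base: 34 + 18 − 16 = 36
Cheapest insertion is between stop 1 and stop 3, adding 18.
New total = 81 + 18 = 99.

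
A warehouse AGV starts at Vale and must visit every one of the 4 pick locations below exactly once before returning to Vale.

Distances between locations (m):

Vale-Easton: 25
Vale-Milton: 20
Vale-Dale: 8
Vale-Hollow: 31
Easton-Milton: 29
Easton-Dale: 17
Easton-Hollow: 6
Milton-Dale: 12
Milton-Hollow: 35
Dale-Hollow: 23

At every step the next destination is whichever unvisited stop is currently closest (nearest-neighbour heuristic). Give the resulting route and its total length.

Total distance 86 m via the nearest-neighbour route Vale → Dale → Milton → Easton → Hollow → Vale.

Vale → [Dale:8 / Milton:20 / Easton:25 / Hollow:31] → Dale (8)
Dale → [Milton:12 / Easton:17 / Hollow:23] → Milton (12)
Milton → [Easton:29 / Hollow:35] → Easton (29)
Easton → [Hollow:6] → Hollow (6)
Return Hollow→Vale: 31.
Total = 8 + 12 + 29 + 6 + 31 = 86.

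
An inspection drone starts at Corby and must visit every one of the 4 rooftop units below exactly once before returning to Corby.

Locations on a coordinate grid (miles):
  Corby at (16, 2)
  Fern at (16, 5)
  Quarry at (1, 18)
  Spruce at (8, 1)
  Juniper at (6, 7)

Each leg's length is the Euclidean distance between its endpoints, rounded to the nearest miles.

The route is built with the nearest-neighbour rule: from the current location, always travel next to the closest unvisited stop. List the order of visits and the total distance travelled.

Nearest-neighbour total = 52 miles; route Corby → Fern → Spruce → Juniper → Quarry → Corby.

At Corby the remaining stops are Fern 3, Spruce 8, Juniper 11, Quarry 22; go to Fern.
At Fern the remaining stops are Spruce 9, Juniper 10, Quarry 20; go to Spruce.
At Spruce the remaining stops are Juniper 6, Quarry 18; go to Juniper.
At Juniper the remaining stops are Quarry 12; go to Quarry.
Return Quarry→Corby: 22.
Total = 3 + 9 + 6 + 12 + 22 = 52.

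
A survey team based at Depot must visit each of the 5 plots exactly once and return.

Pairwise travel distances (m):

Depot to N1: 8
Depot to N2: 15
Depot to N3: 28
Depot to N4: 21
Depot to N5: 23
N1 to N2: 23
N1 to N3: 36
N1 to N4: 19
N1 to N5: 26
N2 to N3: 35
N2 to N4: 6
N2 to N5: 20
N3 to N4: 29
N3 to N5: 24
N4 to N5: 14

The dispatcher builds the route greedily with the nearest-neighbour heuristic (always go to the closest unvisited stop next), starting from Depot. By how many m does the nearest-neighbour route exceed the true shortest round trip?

From Depot: N1=8, N2=15, N4=21, N5=23, N3=28 → choose N1 (8).
From N1: N4=19, N2=23, N5=26, N3=36 → choose N4 (19).
From N4: N2=6, N5=14, N3=29 → choose N2 (6).
From N2: N5=20, N3=35 → choose N5 (20).
From N5: N3=24 → choose N3 (24).
NN route Depot → N1 → N4 → N2 → N5 → N3 → Depot costs 105.
Optimal: Depot → N1 → N2 → N4 → N5 → N3 → Depot costs 103 (by enumerating all 60 distinct tours).
Excess = 105 − 103 = 2.

Excess over optimum: 2 m.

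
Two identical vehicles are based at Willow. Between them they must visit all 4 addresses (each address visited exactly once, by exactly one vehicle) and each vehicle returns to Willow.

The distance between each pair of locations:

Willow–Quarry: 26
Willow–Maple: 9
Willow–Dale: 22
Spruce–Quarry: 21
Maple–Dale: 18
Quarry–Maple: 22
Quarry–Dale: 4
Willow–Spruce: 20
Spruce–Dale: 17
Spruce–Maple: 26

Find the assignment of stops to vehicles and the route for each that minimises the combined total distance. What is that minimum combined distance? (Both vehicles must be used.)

There are 2^3 − 1 = 7 ways to divide the 4 stops into two non-empty groups. For each, the best each vehicle can do is its own shortest tour through its group:
  {Spruce} + {Quarry, Maple, Dale}: 40 + 57 = 97
  {Quarry} + {Spruce, Maple, Dale}: 52 + 64 = 116
  {Spruce, Quarry} + {Maple, Dale}: 67 + 49 = 116
  {Maple} + {Spruce, Quarry, Dale}: 18 + 67 = 85
  {Spruce, Maple} + {Quarry, Dale}: 55 + 52 = 107
  {Quarry, Maple} + {Spruce, Dale}: 57 + 59 = 116
  … (7 splits in total)
Best: vehicle 1 Willow → Maple → Willow = 18; vehicle 2 Willow → Spruce → Quarry → Dale → Willow = 67; combined 85.

Minimum combined distance: 85.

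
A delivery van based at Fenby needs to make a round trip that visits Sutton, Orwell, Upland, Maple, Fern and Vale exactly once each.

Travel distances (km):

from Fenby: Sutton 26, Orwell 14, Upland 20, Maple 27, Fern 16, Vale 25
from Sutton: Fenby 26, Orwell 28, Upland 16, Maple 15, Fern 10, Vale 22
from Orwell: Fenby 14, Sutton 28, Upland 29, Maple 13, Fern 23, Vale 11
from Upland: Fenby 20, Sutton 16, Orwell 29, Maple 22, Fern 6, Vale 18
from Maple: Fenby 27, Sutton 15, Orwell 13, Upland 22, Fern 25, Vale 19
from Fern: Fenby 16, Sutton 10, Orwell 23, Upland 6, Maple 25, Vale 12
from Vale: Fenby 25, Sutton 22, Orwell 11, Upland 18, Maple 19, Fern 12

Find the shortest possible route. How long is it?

With 6 stops there are 6!/2 = 360 distinct round trips (a route and its reverse cost the same).
Fenby-Sutton-Orwell-Upland-Maple-Fern-Vale-Fenby: 26+28+29+22+25+12+25 = 167
Fenby-Sutton-Orwell-Upland-Maple-Vale-Fern-Fenby: 26+28+29+22+19+12+16 = 152
Fenby-Sutton-Orwell-Upland-Fern-Maple-Vale-Fenby: 26+28+29+6+25+19+25 = 158
Fenby-Sutton-Orwell-Upland-Fern-Vale-Maple-Fenby: 26+28+29+6+12+19+27 = 147
Fenby-Sutton-Orwell-Upland-Vale-Maple-Fern-Fenby: 26+28+29+18+19+25+16 = 161
Fenby-Sutton-Orwell-Upland-Vale-Fern-Maple-Fenby: 26+28+29+18+12+25+27 = 165
Fenby-Sutton-Orwell-Maple-Upland-Fern-Vale-Fenby: 26+28+13+22+6+12+25 = 132
Fenby-Sutton-Orwell-Maple-Upland-Vale-Fern-Fenby: 26+28+13+22+18+12+16 = 135
… (352 more)
Fenby-Orwell-Vale-Maple-Sutton-Fern-Upland-Fenby: 14+11+19+15+10+6+20 = 95  ← best
The minimum is 95.
One optimal route: Fenby → Orwell → Vale → Maple → Sutton → Fern → Upland → Fenby (or its reverse).

Shortest round trip = 95 km.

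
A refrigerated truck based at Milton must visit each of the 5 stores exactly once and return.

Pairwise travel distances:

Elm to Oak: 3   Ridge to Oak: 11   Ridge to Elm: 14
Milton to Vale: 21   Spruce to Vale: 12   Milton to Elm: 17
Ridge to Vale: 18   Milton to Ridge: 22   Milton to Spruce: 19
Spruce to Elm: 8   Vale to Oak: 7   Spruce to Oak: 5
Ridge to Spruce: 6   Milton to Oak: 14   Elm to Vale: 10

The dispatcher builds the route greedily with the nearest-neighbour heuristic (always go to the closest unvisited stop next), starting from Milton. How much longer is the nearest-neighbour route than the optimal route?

Milton: Oak=14, Elm=17, Spruce=19, Vale=21, Ridge=22 ⇒ Oak
Oak: Elm=3, Spruce=5, Vale=7, Ridge=11 ⇒ Elm
Elm: Spruce=8, Vale=10, Ridge=14 ⇒ Spruce
Spruce: Ridge=6, Vale=12 ⇒ Ridge
Ridge: Vale=18 ⇒ Vale
NN route Milton → Oak → Elm → Spruce → Ridge → Vale → Milton costs 70.
Optimal: Milton → Ridge → Spruce → Elm → Vale → Oak → Milton costs 67 (by enumerating all 60 distinct tours).
Excess = 70 − 67 = 3.

Excess over optimum: 3.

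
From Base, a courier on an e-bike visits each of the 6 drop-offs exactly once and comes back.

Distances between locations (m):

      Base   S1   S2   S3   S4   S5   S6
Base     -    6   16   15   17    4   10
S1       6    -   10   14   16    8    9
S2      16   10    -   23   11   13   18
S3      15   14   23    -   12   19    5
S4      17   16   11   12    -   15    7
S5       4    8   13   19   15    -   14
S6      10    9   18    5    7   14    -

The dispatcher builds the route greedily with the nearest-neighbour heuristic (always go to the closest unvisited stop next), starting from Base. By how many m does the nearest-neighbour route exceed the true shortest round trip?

5 m longer than the optimal tour.

Base: S5=4, S1=6, S6=10, S3=15, S2=16, S4=17 ⇒ S5
S5: S1=8, S2=13, S6=14, S4=15, S3=19 ⇒ S1
S1: S6=9, S2=10, S3=14, S4=16 ⇒ S6
S6: S3=5, S4=7, S2=18 ⇒ S3
S3: S4=12, S2=23 ⇒ S4
S4: S2=11 ⇒ S2
NN route Base → S5 → S1 → S6 → S3 → S4 → S2 → Base costs 65.
Optimal: Base → S1 → S3 → S6 → S4 → S2 → S5 → Base costs 60 (by enumerating all 360 distinct tours).
Excess = 65 − 60 = 5.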